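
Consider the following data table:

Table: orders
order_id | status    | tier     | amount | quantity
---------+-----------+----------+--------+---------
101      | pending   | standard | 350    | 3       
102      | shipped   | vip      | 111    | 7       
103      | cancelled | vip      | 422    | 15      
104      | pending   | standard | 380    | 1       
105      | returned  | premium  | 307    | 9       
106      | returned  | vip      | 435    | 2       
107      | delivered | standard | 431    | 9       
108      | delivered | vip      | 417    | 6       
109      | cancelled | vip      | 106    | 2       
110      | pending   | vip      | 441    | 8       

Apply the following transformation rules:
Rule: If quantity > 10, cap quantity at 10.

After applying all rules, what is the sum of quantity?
57

Step 1: 1 records have quantity > 10
Step 2: These records originally summed to 15
Step 3: After capping: 1 × 10 = 10
Step 4: Unaffected records sum: 47
Step 5: Final sum = 10 + 47 = 57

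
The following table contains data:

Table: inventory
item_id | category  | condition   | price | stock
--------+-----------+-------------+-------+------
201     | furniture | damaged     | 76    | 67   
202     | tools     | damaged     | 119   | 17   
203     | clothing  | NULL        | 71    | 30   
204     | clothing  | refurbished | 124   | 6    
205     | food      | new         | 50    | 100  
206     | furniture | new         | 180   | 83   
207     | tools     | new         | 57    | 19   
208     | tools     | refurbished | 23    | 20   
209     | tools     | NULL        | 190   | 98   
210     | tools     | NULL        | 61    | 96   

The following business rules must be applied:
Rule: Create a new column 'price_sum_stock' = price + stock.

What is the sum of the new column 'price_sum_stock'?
1487

Step 1: For each record, compute price + stock
Example calculations:
  76 + 67 = 143
  119 + 17 = 136
  71 + 30 = 101
  ...
Step 2: Sum all derived values
Step 3: Total = 1487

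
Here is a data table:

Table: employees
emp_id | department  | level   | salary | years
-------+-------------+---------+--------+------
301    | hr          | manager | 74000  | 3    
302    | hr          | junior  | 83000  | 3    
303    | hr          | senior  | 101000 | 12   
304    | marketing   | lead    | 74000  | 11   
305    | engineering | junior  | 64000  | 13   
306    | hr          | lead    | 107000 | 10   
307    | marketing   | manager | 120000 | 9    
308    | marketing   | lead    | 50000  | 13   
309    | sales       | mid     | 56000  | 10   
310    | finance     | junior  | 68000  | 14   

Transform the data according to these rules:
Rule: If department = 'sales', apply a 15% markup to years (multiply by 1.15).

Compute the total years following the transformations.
99.5

Step 1: Records with department = 'sales' have total years = 10
Step 2: Apply multiplier: 10 × 1.15 = 11.5
Step 3: Other records total: 88
Step 4: Final sum = 11.5 + 88 = 99.5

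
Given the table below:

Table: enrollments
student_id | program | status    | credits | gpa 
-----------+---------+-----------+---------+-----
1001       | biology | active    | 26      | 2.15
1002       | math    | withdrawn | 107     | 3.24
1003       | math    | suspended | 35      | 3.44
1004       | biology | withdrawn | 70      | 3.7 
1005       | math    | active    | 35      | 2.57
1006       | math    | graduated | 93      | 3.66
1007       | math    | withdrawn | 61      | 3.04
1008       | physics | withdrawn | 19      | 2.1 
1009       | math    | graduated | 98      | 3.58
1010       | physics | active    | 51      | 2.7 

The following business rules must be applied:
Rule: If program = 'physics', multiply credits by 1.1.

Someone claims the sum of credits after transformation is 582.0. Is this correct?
No, the correct result is 602.0.

Step 1: Calculate the correct sum after transformation
Step 2: Apply multiplier 1.1 to records where program = 'physics'
Step 3: Correct result = 602.0
Step 4: Claimed result = 582.0
Step 5: 602.0 ≠ 582.0
Conclusion: The claimed result is incorrect. The correct answer is 602.0.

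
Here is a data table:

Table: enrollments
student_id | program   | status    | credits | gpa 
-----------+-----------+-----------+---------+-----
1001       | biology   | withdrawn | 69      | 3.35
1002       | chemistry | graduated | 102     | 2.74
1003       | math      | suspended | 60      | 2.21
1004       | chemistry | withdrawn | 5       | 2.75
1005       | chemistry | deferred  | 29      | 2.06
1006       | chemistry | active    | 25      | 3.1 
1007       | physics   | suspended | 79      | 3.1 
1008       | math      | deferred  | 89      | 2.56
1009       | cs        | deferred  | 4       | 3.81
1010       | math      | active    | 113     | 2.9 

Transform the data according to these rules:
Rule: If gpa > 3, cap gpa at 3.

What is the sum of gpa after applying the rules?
27.22

Step 1: 4 records have gpa > 3
Step 2: These records originally summed to 13.36
Step 3: After capping: 4 × 3 = 12
Step 4: Unaffected records sum: 15.22
Step 5: Final sum = 12 + 15.22 = 27.22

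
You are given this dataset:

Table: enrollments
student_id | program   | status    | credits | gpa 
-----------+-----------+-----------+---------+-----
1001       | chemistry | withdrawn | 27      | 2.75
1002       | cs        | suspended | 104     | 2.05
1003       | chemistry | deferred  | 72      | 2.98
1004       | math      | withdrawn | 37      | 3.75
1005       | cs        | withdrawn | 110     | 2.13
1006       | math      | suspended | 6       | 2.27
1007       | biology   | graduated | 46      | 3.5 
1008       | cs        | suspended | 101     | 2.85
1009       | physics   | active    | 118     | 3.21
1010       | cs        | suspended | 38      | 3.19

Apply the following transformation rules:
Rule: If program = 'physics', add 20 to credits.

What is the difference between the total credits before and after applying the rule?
20

Step 1: Original sum of credits = 659
Step 2: 1 records have program = 'physics'
Step 3: Each affected record changes by 20
Step 4: Total change = 1 × 20 = 20
Step 5: New sum = 659 + 20 = 679
Step 6: Difference = |679 - 659| = 20
        (Sum increased by 20)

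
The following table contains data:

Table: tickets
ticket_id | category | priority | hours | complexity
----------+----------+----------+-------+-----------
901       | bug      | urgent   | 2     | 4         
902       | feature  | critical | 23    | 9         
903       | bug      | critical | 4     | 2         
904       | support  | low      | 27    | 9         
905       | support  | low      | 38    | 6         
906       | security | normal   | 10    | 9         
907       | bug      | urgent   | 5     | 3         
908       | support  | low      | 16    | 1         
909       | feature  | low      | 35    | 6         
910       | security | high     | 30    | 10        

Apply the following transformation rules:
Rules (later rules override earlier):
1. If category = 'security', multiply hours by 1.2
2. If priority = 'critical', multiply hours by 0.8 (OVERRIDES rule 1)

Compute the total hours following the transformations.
192.6

Step 1: Rule 2 takes priority for records with priority = 'critical'
  - 2 records: 27 × 0.8 = 21.6
Step 2: Rule 1 applies to remaining records with category = 'security'
  - 2 records: 40 × 1.2 = 48.0
Step 3: Other records unchanged: 123
Step 4: Final sum = 21.6 + 48.0 + 123 = 192.6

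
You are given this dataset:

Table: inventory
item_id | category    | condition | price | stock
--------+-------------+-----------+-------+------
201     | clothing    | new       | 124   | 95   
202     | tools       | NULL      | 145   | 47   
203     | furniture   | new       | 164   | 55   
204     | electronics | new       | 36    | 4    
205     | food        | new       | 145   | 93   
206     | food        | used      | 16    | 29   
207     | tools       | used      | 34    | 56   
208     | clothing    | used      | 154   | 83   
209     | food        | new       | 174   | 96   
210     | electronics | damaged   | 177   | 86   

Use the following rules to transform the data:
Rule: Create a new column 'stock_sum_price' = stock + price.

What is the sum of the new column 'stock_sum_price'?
1813

Step 1: For each record, compute stock + price
Example calculations:
  95 + 124 = 219
  47 + 145 = 192
  55 + 164 = 219
  ...
Step 2: Sum all derived values
Step 3: Total = 1813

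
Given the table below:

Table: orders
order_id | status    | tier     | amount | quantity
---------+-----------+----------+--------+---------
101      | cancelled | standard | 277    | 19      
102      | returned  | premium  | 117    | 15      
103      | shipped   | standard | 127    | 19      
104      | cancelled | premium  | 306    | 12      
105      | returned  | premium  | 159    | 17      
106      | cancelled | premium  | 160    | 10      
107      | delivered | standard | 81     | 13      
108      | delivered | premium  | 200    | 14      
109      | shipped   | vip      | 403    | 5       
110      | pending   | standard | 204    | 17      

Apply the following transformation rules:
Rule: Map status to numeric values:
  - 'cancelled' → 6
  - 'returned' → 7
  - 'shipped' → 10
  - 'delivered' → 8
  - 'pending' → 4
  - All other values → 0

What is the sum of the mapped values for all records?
72

Step 1: Apply mapping to each record
Step 2: Count by status:
  'cancelled': 3 records × 6 = 18
  'returned': 2 records × 7 = 14
  'shipped': 2 records × 10 = 20
  'delivered': 2 records × 8 = 16
  'pending': 1 records × 4 = 4
Step 3: Sum all mapped values = 72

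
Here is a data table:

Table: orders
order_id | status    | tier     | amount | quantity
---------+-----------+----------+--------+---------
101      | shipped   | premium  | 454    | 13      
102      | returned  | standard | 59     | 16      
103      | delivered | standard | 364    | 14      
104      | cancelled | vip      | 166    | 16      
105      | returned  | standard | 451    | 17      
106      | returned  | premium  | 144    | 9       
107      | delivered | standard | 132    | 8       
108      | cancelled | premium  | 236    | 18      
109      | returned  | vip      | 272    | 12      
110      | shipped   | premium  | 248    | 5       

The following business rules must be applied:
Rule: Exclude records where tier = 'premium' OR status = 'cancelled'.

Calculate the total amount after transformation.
1278

Step 1: Find records where tier = 'premium' OR status = 'cancelled'
Step 2: 5 records match, summing to 1248
Step 3: Original sum: 2526
Step 4: Remaining sum = 2526 - 1248 = 1278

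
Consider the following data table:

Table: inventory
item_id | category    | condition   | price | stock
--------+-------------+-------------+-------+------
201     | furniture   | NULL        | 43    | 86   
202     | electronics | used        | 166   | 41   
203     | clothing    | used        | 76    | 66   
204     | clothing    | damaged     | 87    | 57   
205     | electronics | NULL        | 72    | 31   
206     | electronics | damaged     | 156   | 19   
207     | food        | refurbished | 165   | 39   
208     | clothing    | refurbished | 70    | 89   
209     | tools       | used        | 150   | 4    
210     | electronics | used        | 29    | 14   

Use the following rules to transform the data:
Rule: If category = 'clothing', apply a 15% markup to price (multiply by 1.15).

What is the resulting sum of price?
1048.95

Step 1: Records with category = 'clothing' have total price = 233
Step 2: Apply multiplier: 233 × 1.15 = 267.95
Step 3: Other records total: 781
Step 4: Final sum = 267.95 + 781 = 1048.95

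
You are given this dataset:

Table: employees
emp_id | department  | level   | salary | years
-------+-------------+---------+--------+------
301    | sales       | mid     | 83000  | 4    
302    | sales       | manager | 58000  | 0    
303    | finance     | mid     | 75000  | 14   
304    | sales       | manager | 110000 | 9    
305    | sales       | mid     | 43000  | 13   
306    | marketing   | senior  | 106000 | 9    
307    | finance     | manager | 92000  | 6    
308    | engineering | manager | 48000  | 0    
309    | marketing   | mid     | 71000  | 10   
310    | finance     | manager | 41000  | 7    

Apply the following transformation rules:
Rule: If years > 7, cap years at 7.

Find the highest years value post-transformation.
7

Step 1: Original maximum years = 14
Step 2: Apply cap at 7
Step 3: 5 records had years > 7 and were capped
Step 4: Maximum after transformation = 7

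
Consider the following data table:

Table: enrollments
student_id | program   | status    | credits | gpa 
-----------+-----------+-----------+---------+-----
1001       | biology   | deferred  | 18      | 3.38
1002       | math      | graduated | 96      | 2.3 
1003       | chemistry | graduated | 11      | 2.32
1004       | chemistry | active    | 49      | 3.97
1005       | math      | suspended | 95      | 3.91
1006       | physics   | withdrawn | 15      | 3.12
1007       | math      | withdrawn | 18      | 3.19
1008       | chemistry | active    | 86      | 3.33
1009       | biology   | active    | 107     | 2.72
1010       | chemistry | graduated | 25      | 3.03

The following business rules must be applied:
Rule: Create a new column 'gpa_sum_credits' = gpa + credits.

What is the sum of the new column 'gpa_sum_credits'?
551.27

Step 1: For each record, compute gpa + credits
Example calculations:
  3.38 + 18 = 21.38
  2.3 + 96 = 98.3
  2.32 + 11 = 13.32
  ...
Step 2: Sum all derived values
Step 3: Total = 551.27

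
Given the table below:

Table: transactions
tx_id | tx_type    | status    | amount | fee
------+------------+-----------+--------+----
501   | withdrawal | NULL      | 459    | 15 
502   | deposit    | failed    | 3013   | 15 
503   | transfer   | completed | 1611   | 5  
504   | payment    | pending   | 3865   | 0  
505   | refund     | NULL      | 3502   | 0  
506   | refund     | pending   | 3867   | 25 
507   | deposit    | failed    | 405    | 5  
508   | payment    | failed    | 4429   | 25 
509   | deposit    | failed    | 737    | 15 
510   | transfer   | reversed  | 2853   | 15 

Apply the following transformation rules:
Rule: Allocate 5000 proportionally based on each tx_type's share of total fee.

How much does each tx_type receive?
deposit: 1458.33, payment: 1041.67, refund: 1041.67, transfer: 833.33, withdrawal: 625.0

Step 1: Calculate total fee = 120
Step 2: Calculate each tx_type's proportion:
  deposit: 35/120 = 29.17% → 1458.33
  payment: 25/120 = 20.83% → 1041.67
  refund: 25/120 = 20.83% → 1041.67
  transfer: 20/120 = 16.67% → 833.33
  withdrawal: 15/120 = 12.50% → 625.0
Step 3: Verify: sum of allocations ≈ 5000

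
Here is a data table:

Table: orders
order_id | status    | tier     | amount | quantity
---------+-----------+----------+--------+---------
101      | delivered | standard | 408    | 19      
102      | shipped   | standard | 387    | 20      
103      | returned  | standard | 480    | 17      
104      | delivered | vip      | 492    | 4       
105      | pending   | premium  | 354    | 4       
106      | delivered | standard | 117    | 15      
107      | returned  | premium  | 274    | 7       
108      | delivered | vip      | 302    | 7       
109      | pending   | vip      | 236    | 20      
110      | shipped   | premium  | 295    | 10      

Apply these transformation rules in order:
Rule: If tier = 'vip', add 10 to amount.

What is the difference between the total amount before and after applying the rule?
30

Step 1: Original sum of amount = 3345
Step 2: 3 records have tier = 'vip'
Step 3: Each affected record changes by 10
Step 4: Total change = 3 × 10 = 30
Step 5: New sum = 3345 + 30 = 3375
Step 6: Difference = |3375 - 3345| = 30
        (Sum increased by 30)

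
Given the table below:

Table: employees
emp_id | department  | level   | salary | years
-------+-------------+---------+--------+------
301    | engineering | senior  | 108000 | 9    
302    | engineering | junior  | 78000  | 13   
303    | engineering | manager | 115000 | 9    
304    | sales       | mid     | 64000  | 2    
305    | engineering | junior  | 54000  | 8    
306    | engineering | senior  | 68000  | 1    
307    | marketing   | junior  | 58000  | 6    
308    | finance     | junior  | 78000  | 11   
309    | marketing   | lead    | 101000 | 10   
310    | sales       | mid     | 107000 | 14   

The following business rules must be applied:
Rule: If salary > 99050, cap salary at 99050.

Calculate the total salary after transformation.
796200

Step 1: 4 records have salary > 99050
Step 2: These records originally summed to 431000
Step 3: After capping: 4 × 99050 = 396200
Step 4: Unaffected records sum: 400000
Step 5: Final sum = 396200 + 400000 = 796200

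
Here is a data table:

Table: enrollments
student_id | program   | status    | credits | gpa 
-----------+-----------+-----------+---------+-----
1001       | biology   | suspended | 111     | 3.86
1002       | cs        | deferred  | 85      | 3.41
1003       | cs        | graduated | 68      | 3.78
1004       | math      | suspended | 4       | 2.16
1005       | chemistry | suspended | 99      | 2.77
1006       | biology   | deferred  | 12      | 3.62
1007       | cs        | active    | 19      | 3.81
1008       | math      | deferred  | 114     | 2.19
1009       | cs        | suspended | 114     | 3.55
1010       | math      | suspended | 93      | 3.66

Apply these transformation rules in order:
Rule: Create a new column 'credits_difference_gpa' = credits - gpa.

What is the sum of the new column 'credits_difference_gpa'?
686.19

Step 1: For each record, compute credits - gpa
Example calculations:
  111 - 3.86 = 107.14
  85 - 3.41 = 81.59
  68 - 3.78 = 64.22
  ...
Step 2: Sum all derived values
Step 3: Total = 686.19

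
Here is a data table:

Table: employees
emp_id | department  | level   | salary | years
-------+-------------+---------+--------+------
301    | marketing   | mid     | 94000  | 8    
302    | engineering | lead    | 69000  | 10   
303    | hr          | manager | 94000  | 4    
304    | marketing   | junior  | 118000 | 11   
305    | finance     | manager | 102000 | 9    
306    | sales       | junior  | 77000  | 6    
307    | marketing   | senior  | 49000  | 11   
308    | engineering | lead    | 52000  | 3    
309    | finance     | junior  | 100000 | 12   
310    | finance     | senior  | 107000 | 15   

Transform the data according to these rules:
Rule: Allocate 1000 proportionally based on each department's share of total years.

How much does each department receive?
engineering: 146.07, finance: 404.49, hr: 44.94, marketing: 337.08, sales: 67.42

Step 1: Calculate total years = 89
Step 2: Calculate each department's proportion:
  engineering: 13/89 = 14.61% → 146.07
  finance: 36/89 = 40.45% → 404.49
  hr: 4/89 = 4.49% → 44.94
  marketing: 30/89 = 33.71% → 337.08
  sales: 6/89 = 6.74% → 67.42
Step 3: Verify: sum of allocations ≈ 1000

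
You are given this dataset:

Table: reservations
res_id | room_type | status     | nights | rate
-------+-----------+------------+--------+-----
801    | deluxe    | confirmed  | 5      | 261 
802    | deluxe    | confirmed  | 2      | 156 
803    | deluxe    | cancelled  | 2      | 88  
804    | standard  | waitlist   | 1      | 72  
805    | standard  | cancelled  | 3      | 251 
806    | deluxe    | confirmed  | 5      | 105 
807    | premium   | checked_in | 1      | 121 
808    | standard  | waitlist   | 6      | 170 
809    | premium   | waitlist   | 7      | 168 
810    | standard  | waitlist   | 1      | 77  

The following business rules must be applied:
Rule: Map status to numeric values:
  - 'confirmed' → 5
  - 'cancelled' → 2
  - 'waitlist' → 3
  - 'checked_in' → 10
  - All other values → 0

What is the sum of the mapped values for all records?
41

Step 1: Apply mapping to each record
Step 2: Count by status:
  'confirmed': 3 records × 5 = 15
  'cancelled': 2 records × 2 = 4
  'waitlist': 4 records × 3 = 12
  'checked_in': 1 records × 10 = 10
Step 3: Sum all mapped values = 41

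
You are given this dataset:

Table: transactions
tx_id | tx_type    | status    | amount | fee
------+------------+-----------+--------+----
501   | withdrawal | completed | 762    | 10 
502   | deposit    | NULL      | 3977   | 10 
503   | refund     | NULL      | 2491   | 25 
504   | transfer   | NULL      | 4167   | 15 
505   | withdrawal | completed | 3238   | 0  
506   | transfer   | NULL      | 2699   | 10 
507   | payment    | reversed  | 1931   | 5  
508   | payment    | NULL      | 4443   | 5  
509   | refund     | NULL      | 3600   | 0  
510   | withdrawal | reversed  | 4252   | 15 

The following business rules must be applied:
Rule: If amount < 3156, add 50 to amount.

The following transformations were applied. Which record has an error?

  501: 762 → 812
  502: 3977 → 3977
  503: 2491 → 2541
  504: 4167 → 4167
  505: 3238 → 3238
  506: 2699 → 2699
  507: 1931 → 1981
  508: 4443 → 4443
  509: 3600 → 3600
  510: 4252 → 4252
Record 506 has an error. The correct transformed value should be 2749, not 2699.

Step 1: Check each record against the rule
Step 2: Record 506 has amount = 2699
Step 3: Since 2699 < 3156, the bonus should have been applied
Step 4: Correct value = 2749, but claimed value = 2699
Conclusion: Record 506 has the error.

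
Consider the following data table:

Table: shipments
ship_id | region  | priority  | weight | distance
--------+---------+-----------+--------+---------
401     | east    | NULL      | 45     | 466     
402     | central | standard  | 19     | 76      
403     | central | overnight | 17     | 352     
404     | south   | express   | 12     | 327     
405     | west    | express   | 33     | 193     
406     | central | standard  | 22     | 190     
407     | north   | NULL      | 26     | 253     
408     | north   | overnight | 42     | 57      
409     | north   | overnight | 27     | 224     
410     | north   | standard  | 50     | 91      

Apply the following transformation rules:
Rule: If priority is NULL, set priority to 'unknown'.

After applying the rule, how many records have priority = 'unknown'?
2

Step 1: Count records where priority IS NULL
Step 2: Found 2 records with NULL priority
Step 3: These records will have priority set to 'unknown'
Step 4: Records already having priority = 'unknown': 0
Step 5: Answer: 2 + 0 = 2 records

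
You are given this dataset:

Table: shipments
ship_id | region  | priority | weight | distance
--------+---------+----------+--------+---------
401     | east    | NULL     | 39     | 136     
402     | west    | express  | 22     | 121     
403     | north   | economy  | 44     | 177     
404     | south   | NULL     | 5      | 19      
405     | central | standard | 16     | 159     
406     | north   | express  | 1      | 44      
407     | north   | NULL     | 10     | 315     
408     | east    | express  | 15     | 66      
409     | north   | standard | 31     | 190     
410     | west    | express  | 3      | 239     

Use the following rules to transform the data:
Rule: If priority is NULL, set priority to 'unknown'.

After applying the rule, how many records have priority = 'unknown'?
3

Step 1: Count records where priority IS NULL
Step 2: Found 3 records with NULL priority
Step 3: These records will have priority set to 'unknown'
Step 4: Records already having priority = 'unknown': 0
Step 5: Answer: 3 + 0 = 3 records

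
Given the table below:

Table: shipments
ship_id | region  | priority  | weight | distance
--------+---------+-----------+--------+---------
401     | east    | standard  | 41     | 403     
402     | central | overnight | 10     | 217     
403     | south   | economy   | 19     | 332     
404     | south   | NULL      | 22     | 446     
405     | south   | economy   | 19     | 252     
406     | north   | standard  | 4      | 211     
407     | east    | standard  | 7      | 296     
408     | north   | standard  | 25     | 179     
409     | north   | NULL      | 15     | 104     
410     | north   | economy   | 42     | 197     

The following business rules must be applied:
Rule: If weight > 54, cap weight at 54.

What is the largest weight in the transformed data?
42

Step 1: Original maximum weight = 42
Step 2: Check cap of 54 against maximum
Step 3: No records exceed the cap (max 42 <= cap 54), so no capping applies
Step 4: Maximum after transformation = 42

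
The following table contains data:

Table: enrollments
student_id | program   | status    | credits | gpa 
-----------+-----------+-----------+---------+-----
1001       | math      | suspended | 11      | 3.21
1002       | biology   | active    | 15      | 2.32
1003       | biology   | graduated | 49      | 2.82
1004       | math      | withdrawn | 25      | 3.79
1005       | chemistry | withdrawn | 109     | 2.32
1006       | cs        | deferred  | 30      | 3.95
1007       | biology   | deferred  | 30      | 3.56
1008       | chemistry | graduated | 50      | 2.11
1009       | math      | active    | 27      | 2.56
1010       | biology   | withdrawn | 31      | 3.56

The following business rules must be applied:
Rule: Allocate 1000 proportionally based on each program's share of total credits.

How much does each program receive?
biology: 331.56, chemistry: 421.75, cs: 79.58, math: 167.11

Step 1: Calculate total credits = 377
Step 2: Calculate each program's proportion:
  biology: 125/377 = 33.16% → 331.56
  chemistry: 159/377 = 42.18% → 421.75
  cs: 30/377 = 7.96% → 79.58
  math: 63/377 = 16.71% → 167.11
Step 3: Verify: sum of allocations ≈ 1000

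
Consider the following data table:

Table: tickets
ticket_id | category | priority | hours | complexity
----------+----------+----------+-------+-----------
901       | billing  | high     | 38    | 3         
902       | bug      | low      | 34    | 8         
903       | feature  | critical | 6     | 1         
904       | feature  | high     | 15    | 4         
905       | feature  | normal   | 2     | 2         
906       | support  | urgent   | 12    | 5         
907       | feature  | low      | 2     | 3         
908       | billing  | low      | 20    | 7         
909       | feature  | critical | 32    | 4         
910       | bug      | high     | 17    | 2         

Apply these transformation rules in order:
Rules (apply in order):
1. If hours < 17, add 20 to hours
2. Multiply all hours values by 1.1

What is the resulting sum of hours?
305.8

Step 1: Apply Rule 1 - Add 20 to records with hours < 17
  - 5 records affected: 37 + (5 × 20) = 137
  - Unaffected records: 141
  - Sum after Rule 1: 278
Step 2: Apply Rule 2 - Multiply all by 1.1
  - 278 × 1.1 = 305.8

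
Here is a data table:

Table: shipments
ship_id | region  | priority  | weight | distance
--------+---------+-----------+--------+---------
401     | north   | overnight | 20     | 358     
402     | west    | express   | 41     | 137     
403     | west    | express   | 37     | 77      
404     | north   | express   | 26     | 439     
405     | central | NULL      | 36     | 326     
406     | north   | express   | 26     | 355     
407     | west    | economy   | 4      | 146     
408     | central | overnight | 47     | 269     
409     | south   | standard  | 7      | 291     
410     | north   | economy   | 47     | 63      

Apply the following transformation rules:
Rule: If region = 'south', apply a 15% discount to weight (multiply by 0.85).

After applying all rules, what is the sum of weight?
289.95

Step 1: Records with region = 'south' have total weight = 7
Step 2: Apply multiplier: 7 × 0.85 = 5.95
Step 3: Other records total: 284
Step 4: Final sum = 5.95 + 284 = 289.95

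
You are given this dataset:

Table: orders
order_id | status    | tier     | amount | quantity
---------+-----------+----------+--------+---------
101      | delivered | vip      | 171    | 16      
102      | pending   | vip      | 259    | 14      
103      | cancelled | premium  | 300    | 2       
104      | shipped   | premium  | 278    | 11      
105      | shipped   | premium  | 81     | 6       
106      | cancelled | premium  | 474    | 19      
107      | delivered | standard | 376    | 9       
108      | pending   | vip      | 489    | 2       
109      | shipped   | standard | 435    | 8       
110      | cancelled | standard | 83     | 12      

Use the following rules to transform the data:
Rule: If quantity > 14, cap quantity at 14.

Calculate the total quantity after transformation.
92

Step 1: 2 records have quantity > 14
Step 2: These records originally summed to 35
Step 3: After capping: 2 × 14 = 28
Step 4: Unaffected records sum: 64
Step 5: Final sum = 28 + 64 = 92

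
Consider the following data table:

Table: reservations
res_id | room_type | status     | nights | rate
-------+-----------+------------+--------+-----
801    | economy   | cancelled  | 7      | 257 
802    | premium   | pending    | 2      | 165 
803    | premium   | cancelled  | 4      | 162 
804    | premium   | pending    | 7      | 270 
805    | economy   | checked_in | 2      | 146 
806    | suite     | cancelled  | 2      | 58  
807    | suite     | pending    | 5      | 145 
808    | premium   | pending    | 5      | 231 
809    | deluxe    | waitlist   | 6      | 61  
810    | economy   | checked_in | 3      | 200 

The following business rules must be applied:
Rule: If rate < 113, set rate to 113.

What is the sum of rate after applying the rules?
1802

Step 1: 2 records have rate < 113
Step 2: These records originally summed to 119
Step 3: After setting to minimum: 2 × 113 = 226
Step 4: Unaffected records sum: 1576
Step 5: Final sum = 226 + 1576 = 1802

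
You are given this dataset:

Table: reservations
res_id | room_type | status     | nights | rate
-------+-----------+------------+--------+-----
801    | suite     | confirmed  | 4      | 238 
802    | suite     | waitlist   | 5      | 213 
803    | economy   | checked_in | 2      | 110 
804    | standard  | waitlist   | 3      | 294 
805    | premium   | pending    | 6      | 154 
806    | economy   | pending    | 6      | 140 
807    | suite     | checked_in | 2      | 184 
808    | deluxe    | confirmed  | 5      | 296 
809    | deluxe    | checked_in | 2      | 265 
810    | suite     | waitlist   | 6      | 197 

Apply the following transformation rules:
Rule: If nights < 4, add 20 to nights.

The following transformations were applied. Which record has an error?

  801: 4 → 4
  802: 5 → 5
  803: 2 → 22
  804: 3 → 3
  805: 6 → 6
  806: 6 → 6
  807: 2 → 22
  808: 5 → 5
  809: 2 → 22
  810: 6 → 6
Record 804 has an error. The correct transformed value should be 23, not 3.

Step 1: Check each record against the rule
Step 2: Record 804 has nights = 3
Step 3: Since 3 < 4, the bonus should have been applied
Step 4: Correct value = 23, but claimed value = 3
Conclusion: Record 804 has the error.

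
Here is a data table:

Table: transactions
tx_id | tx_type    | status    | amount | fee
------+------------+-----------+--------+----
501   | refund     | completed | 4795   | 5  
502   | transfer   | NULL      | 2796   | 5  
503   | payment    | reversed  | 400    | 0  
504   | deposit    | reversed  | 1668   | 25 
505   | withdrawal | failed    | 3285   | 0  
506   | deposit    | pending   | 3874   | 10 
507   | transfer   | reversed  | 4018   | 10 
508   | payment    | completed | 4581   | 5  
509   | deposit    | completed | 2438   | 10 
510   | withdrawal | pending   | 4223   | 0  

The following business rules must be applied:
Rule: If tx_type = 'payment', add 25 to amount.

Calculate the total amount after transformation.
32128

Step 1: Count records where tx_type = 'payment': 2
Step 2: Total bonus added: 2 × 25 = 50
Step 3: Original sum of amount: 32078
Step 4: Final sum = 32078 + 50 = 32128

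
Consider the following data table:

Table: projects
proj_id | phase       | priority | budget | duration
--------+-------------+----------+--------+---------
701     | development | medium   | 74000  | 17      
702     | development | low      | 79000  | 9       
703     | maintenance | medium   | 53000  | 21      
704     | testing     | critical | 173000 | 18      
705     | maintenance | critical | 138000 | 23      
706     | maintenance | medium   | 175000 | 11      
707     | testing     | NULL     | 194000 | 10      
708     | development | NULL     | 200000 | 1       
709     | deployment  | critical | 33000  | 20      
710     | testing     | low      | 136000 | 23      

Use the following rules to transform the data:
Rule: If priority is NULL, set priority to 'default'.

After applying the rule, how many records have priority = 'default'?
2

Step 1: Count records where priority IS NULL
Step 2: Found 2 records with NULL priority
Step 3: These records will have priority set to 'default'
Step 4: Records already having priority = 'default': 0
Step 5: Answer: 2 + 0 = 2 records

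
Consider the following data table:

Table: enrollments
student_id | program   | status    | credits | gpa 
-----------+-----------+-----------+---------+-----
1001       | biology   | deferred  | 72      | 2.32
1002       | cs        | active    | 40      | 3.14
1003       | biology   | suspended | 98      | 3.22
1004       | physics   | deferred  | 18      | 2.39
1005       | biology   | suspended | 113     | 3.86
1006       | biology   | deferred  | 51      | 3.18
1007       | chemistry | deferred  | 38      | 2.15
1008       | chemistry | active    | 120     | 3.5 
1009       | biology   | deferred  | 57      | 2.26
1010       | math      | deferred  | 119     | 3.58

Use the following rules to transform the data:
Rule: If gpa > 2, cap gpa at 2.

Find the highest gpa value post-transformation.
2

Step 1: Original maximum gpa = 3.86
Step 2: Apply cap at 2
Step 3: 10 records had gpa > 2 and were capped
Step 4: Maximum after transformation = 2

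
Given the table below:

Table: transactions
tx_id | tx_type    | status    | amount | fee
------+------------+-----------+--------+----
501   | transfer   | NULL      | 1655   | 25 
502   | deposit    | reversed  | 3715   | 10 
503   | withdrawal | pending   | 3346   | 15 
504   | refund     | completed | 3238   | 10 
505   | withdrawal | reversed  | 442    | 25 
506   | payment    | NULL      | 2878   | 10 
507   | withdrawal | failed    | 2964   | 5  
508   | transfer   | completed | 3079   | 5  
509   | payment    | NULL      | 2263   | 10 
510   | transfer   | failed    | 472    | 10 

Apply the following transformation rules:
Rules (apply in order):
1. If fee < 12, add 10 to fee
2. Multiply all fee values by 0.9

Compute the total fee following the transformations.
175.5

Step 1: Apply Rule 1 - Add 10 to records with fee < 12
  - 7 records affected: 60 + (7 × 10) = 130
  - Unaffected records: 65
  - Sum after Rule 1: 195
Step 2: Apply Rule 2 - Multiply all by 0.9
  - 195 × 0.9 = 175.5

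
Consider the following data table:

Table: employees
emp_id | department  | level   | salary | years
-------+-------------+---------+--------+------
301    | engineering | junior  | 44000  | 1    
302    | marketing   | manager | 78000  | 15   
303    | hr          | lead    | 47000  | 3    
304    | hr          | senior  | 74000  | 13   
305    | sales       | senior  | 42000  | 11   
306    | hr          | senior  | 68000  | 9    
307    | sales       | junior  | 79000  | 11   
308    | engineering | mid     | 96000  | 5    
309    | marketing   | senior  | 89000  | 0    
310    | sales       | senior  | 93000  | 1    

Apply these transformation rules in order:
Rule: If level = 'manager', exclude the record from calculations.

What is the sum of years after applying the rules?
54

Step 1: Identify records where level = 'manager'
Step 2: The excluded records sum to 15
Step 3: Original total years = 69
Step 4: Remaining total = 69 - 15 = 54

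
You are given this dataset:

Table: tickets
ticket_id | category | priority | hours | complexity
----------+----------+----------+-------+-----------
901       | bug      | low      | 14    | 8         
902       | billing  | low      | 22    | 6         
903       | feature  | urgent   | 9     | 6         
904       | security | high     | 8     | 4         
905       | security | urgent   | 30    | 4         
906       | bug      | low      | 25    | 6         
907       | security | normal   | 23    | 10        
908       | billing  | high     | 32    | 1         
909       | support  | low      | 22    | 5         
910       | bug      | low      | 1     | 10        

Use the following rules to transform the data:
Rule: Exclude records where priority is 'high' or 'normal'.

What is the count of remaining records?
7

Step 1: Count records to exclude
  - 2 (high) + 1 (normal) = 3 records
Step 2: Total records: 10
Step 3: Remaining = 10 - 3 = 7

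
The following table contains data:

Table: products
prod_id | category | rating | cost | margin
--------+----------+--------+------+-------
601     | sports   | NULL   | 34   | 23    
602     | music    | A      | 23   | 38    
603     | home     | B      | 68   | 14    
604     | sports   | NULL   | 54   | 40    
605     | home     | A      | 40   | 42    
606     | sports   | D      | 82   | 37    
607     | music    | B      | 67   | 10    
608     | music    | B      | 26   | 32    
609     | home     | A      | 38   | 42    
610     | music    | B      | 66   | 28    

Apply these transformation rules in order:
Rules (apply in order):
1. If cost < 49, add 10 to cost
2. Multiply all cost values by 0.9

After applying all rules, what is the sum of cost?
493.2

Step 1: Apply Rule 1 - Add 10 to records with cost < 49
  - 5 records affected: 161 + (5 × 10) = 211
  - Unaffected records: 337
  - Sum after Rule 1: 548
Step 2: Apply Rule 2 - Multiply all by 0.9
  - 548 × 0.9 = 493.2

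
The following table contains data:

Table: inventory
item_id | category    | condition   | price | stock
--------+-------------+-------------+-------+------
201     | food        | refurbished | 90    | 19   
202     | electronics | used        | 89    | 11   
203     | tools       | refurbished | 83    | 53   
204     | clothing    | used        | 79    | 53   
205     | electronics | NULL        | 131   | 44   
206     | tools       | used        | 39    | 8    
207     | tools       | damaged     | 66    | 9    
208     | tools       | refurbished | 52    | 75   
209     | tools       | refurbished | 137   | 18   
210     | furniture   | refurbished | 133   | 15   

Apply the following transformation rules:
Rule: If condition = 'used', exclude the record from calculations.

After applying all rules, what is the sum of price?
692

Step 1: Identify records where condition = 'used'
Step 2: The excluded records sum to 207
Step 3: Original total price = 899
Step 4: Remaining total = 899 - 207 = 692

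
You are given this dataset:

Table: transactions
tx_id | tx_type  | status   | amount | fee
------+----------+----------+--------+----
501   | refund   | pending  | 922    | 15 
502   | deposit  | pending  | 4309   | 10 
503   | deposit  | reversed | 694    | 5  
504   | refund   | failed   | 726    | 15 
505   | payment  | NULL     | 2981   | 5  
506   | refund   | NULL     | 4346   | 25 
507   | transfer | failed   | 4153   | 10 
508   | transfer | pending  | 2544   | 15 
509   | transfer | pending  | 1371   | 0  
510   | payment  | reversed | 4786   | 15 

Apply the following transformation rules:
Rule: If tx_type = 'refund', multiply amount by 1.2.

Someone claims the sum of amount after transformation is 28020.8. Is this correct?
No, the correct result is 28030.8.

Step 1: Calculate the correct sum after transformation
Step 2: Apply multiplier 1.2 to records where tx_type = 'refund'
Step 3: Correct result = 28030.8
Step 4: Claimed result = 28020.8
Step 5: 28030.8 ≠ 28020.8
Conclusion: The claimed result is incorrect. The correct answer is 28030.8.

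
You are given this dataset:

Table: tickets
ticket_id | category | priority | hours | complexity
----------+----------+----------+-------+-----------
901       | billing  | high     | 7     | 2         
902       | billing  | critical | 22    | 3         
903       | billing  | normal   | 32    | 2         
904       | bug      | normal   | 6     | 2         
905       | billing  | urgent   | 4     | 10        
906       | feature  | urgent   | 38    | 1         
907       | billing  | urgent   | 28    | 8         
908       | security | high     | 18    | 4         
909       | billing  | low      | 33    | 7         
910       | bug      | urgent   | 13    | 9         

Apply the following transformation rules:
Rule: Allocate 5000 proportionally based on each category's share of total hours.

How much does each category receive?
billing: 3134.33, bug: 472.64, feature: 945.27, security: 447.76

Step 1: Calculate total hours = 201
Step 2: Calculate each category's proportion:
  billing: 126/201 = 62.69% → 3134.33
  bug: 19/201 = 9.45% → 472.64
  feature: 38/201 = 18.91% → 945.27
  security: 18/201 = 8.96% → 447.76
Step 3: Verify: sum of allocations ≈ 5000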